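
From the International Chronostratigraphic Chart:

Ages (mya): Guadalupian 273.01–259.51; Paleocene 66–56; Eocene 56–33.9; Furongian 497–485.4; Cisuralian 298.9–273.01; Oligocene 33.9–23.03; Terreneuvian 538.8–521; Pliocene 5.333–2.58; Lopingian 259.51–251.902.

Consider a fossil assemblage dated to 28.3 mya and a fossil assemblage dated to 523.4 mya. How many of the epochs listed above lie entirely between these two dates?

The older date is 523.4 Ma and the younger is 28.3 Ma.
Epochs with start < 523.4 and end > 28.3 Ma: Furongian (497–485.4), Cisuralian (298.9–273.01), Guadalupian (273.01–259.51), Lopingian (259.51–251.902), Paleocene (66–56), Eocene (56–33.9).
That is 6 complete epochs.

6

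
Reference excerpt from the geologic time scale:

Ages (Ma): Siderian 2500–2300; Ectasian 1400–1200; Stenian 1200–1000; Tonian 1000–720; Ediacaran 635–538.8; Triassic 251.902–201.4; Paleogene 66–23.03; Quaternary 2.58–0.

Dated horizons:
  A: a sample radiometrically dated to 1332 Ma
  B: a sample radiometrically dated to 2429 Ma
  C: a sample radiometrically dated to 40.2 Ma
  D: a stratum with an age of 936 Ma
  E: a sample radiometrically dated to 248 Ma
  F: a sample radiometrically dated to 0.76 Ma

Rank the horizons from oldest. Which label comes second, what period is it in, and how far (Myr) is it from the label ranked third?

Sorted oldest-first by Ma: B (2429), A (1332), D (936), E (248), C (40.2), F (0.76).
The second oldest is A at 1332 Ma, which lies in 1400–1200 Ma: the Ectasian.
The third oldest is D at 936 Ma; separation = |1332 − 936| = 396 Myr.

A, in the Ectasian; 396 million years to D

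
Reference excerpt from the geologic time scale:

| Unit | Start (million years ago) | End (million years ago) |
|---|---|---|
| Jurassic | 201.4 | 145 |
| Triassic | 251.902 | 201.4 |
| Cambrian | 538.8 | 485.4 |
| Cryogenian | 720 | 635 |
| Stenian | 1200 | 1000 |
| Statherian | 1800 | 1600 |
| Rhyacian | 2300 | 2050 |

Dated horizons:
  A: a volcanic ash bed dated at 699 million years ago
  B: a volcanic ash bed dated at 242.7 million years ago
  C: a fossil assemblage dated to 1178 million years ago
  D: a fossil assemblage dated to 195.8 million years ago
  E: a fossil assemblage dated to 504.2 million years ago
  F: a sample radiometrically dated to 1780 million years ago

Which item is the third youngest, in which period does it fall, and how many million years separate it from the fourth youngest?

E, in the Cambrian; 194.8 million years to A

Smaller Ma means younger, so youngest first: D 195.8 < B 242.7 < E 504.2 < A 699 < C 1178 < F 1780.
Counting 3 along gives E (504.2 Ma); the excerpt puts that inside the Cambrian, 538.8–485.4 Ma.
Next in line is A (699 Ma), and 699 − 504.2 = 194.8 Myr.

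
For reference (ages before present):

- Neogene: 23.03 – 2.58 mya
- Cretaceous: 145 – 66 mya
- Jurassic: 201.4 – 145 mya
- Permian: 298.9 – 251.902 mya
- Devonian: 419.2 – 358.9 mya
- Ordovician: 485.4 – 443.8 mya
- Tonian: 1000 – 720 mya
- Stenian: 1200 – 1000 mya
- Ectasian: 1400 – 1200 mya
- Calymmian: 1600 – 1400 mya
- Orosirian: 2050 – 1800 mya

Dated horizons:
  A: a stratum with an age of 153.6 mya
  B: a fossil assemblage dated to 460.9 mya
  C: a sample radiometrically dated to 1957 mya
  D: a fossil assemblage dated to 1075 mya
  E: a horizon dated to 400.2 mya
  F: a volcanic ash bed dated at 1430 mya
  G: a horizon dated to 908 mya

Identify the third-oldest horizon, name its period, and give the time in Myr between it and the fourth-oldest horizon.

Sorted oldest-first by Ma: C (1957), F (1430), D (1075), G (908), B (460.9), E (400.2), A (153.6).
The third oldest is D at 1075 Ma, which lies in 1200–1000 Ma: the Stenian.
The fourth oldest is G at 908 Ma; separation = |1075 − 908| = 167 Myr.

D, in the Stenian; 167 million years to G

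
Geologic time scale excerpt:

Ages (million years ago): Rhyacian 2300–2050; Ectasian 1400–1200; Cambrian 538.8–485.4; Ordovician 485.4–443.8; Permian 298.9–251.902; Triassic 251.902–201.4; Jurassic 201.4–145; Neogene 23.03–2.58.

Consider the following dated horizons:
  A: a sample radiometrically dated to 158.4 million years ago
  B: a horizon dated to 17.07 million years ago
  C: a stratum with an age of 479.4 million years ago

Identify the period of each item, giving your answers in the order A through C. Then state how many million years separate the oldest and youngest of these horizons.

A — Jurassic; B — Neogene; C — Ordovician; span 462.33 million years

A: 158.4 Ma lies in 201.4–145 Ma, so Jurassic.
B: 17.07 Ma lies in 23.03–2.58 Ma, so Neogene.
C: 479.4 Ma lies in 485.4–443.8 Ma, so Ordovician.
Oldest = 479.4 Ma, youngest = 17.07 Ma → span 462.33 Myr.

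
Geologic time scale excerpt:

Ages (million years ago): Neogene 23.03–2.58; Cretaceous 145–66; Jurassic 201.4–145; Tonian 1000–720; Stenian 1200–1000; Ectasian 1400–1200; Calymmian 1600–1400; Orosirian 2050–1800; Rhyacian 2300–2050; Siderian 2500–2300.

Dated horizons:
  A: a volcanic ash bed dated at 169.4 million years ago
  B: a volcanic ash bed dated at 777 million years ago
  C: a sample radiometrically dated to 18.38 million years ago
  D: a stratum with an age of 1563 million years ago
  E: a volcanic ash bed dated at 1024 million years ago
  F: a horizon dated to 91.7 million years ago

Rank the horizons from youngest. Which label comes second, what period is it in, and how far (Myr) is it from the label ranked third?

F, in the Cretaceous; 77.7 million years to A

Smaller Ma means younger, so youngest first: C 18.38 < F 91.7 < A 169.4 < B 777 < E 1024 < D 1563.
Counting 2 along gives F (91.7 Ma); the excerpt puts that inside the Cretaceous, 145–66 Ma.
Next in line is A (169.4 Ma), and 169.4 − 91.7 = 77.7 Myr.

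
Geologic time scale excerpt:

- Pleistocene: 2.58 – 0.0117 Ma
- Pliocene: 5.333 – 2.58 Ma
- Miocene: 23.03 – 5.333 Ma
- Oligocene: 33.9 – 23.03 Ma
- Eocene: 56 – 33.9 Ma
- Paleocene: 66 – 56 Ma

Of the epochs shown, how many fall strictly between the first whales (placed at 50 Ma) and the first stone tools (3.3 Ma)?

2

The older date is 50 Ma and the younger is 3.3 Ma.
Epochs with start < 50 and end > 3.3 Ma: Oligocene (33.9–23.03), Miocene (23.03–5.333).
That is 2 complete epochs.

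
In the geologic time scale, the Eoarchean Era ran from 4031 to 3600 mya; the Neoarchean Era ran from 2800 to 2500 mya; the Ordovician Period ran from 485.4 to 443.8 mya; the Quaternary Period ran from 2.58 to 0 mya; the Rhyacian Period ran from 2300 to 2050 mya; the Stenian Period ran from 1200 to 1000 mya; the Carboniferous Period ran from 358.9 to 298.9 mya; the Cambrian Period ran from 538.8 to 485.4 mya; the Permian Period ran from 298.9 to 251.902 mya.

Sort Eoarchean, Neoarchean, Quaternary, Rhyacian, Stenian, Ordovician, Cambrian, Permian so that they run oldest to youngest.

Sorting by start age (descending Ma, since larger Ma = older): Eoarchean start 4031, Neoarchean start 2800, Rhyacian start 2300, Stenian start 1200, Cambrian start 538.8, Ordovician start 485.4, Permian start 298.9, Quaternary start 2.58.

Eoarchean, Neoarchean, Rhyacian, Stenian, Cambrian, Ordovician, Permian, Quaternary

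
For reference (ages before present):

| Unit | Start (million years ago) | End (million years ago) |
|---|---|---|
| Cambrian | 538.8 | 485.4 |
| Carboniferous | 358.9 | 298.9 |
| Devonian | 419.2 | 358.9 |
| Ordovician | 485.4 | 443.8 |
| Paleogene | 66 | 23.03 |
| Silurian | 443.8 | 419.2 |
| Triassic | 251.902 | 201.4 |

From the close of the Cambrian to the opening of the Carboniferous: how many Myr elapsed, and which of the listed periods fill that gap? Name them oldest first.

End of Cambrian = 485.4 Ma; start of Carboniferous = 358.9 Ma.
Gap = 485.4 − 358.9 = 126.5 Myr.
Periods wholly inside 485.4–358.9 Ma: Ordovician (485.4–443.8), Silurian (443.8–419.2), Devonian (419.2–358.9).

126.5 million years; Ordovician, Silurian, Devonian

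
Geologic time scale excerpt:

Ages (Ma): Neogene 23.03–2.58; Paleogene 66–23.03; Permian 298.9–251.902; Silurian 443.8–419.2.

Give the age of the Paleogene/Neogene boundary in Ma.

23.03 Ma

The Paleogene ends and the Neogene begins at 23.03 Ma.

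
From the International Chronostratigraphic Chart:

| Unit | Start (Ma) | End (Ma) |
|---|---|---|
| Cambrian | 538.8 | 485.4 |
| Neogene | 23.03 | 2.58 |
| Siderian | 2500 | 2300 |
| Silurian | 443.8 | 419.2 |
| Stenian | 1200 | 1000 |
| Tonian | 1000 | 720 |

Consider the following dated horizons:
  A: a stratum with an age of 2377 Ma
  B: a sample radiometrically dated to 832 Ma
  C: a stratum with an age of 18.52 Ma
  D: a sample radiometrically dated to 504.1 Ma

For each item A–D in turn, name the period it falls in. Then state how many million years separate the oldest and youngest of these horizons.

A: 2377 Ma lies in 2500–2300 Ma, so Siderian.
B: 832 Ma lies in 1000–720 Ma, so Tonian.
C: 18.52 Ma lies in 23.03–2.58 Ma, so Neogene.
D: 504.1 Ma lies in 538.8–485.4 Ma, so Cambrian.
Oldest = 2377 Ma, youngest = 18.52 Ma → span 2358.48 Myr.

A — Siderian; B — Tonian; C — Neogene; D — Cambrian; span 2358.48 million years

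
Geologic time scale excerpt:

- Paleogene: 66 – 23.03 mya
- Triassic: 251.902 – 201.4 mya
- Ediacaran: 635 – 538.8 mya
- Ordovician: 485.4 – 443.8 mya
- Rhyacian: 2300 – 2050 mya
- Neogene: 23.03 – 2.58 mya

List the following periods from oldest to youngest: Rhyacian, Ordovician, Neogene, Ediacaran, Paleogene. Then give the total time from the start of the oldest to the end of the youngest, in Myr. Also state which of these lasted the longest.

From the excerpt: Rhyacian 2300–2050; Ordovician 485.4–443.8; Neogene 23.03–2.58; Ediacaran 635–538.8; Paleogene 66–23.03 (Ma).
Larger Ma is earlier, so the oldest is Rhyacian and the youngest is Neogene; oldest to youngest: Rhyacian, Ediacaran, Ordovician, Paleogene, Neogene.
Oldest start 2300 minus youngest end 2.58 gives 2297.42 Myr overall.
Individual lengths (start − end): Neogene 20.45; Rhyacian 250; Ordovician 41.6; Paleogene 42.97; Ediacaran 96.2. The largest is Rhyacian at 250 Myr.

Rhyacian → Ediacaran → Ordovician → Paleogene → Neogene; total span 2297.42 Myr; longest is Rhyacian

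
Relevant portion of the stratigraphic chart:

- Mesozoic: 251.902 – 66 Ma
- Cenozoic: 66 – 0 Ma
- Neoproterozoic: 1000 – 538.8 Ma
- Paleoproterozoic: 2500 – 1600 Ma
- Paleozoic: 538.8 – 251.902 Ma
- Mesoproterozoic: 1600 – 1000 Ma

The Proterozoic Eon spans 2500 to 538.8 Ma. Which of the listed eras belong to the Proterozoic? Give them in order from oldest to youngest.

Eras with both bounds inside 2500–538.8 Ma: Paleoproterozoic (2500–1600), Mesoproterozoic (1600–1000), Neoproterozoic (1000–538.8).

Paleoproterozoic, Mesoproterozoic, Neoproterozoic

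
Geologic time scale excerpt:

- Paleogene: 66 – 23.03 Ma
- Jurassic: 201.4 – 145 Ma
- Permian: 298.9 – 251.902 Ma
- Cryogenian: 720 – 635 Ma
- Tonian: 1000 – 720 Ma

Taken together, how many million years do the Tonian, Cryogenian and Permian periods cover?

Duration is start − end for each: (1000 − 720) + (720 − 635) + (298.9 − 251.902).
That is 280 + 85 + 46.998, which totals 411.998 million years.

411.998 million years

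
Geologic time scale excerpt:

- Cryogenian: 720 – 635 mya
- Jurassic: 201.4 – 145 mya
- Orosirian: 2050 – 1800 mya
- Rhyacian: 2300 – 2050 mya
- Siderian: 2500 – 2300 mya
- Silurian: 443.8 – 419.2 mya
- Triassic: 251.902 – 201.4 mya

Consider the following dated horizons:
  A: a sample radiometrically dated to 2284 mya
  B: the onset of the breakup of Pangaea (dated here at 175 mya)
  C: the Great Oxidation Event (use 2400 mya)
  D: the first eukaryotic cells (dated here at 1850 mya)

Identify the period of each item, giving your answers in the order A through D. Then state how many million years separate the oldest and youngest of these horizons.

A: 2284 Ma lies in 2300–2050 Ma, so Rhyacian.
B: 175 Ma lies in 201.4–145 Ma, so Jurassic.
C: 2400 Ma lies in 2500–2300 Ma, so Siderian.
D: 1850 Ma lies in 2050–1800 Ma, so Orosirian.
Oldest = 2400 Ma, youngest = 175 Ma → span 2225 Myr.

A — Rhyacian; B — Jurassic; C — Siderian; D — Orosirian; span 2225 million years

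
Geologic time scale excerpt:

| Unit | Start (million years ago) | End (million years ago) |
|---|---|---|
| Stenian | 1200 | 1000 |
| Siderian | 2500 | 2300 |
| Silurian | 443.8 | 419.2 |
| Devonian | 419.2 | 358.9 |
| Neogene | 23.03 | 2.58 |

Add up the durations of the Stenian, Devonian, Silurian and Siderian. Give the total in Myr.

Duration is start − end for each: (1200 − 1000) + (419.2 − 358.9) + (443.8 − 419.2) + (2500 − 2300).
That is 200 + 60.3 + 24.6 + 200, which totals 484.9 million years.

484.9 million years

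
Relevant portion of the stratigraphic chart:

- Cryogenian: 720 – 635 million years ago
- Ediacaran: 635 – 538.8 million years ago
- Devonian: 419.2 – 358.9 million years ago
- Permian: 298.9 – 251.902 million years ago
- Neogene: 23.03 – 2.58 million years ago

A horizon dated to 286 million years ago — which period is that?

Permian

286 Ma lies between 298.9 and 251.902 Ma, so it falls in the Permian.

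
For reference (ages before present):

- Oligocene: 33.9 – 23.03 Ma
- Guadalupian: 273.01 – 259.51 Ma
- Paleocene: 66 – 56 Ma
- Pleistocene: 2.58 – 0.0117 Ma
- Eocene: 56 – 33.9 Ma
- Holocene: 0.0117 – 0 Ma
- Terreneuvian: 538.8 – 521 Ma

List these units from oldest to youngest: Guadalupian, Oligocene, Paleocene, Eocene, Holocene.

The oldest of these is Guadalupian (starts 273.01 Ma) and the youngest is Holocene (ends 0 Ma).
In between, by decreasing start age: Paleocene (66), Eocene (56), Oligocene (33.9).

Guadalupian, then Paleocene, then Eocene, then Oligocene, then Holocene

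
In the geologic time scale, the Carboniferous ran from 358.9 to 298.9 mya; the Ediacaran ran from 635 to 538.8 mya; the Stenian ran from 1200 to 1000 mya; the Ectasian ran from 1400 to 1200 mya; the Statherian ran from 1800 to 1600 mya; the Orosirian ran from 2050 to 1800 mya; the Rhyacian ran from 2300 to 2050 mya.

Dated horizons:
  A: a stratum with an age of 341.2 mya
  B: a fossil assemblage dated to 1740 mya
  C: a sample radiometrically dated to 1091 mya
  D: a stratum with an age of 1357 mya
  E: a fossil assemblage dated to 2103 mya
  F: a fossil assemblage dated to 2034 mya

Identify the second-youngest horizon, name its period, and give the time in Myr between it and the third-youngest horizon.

C, in the Stenian; 266 million years to D

Smaller Ma means younger, so youngest first: A 341.2 < C 1091 < D 1357 < B 1740 < F 2034 < E 2103.
Counting 2 along gives C (1091 Ma); the excerpt puts that inside the Stenian, 1200–1000 Ma.
Next in line is D (1357 Ma), and 1357 − 1091 = 266 Myr.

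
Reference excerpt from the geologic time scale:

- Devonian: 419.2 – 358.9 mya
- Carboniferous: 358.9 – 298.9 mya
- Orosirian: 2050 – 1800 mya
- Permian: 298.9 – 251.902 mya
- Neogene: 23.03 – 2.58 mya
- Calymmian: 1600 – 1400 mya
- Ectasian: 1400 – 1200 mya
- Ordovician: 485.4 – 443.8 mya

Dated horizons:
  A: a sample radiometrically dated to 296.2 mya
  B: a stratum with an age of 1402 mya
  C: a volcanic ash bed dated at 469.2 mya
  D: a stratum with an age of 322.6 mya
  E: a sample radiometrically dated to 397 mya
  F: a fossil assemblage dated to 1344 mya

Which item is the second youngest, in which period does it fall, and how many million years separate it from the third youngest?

D, in the Carboniferous; 74.4 million years to E

Smaller Ma means younger, so youngest first: A 296.2 < D 322.6 < E 397 < C 469.2 < F 1344 < B 1402.
Counting 2 along gives D (322.6 Ma); the excerpt puts that inside the Carboniferous, 358.9–298.9 Ma.
Next in line is E (397 Ma), and 397 − 322.6 = 74.4 Myr.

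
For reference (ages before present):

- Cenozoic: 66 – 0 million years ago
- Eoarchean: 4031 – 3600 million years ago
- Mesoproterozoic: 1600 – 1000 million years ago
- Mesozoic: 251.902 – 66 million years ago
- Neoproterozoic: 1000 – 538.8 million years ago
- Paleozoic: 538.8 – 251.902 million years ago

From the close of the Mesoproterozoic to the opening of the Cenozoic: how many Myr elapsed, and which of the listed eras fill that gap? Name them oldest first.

934 million years; Neoproterozoic, Paleozoic, Mesozoic

End of Mesoproterozoic = 1000 Ma; start of Cenozoic = 66 Ma.
Gap = 1000 − 66 = 934 Myr.
Eras wholly inside 1000–66 Ma: Neoproterozoic (1000–538.8), Paleozoic (538.8–251.902), Mesozoic (251.902–66).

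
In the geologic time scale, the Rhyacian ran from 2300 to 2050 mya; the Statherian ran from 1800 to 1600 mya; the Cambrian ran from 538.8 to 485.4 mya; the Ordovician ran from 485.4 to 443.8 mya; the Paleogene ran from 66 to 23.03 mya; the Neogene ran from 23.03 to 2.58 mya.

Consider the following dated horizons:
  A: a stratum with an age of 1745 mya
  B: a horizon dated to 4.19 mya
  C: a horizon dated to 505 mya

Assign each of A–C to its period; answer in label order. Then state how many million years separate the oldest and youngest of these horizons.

A — Statherian; B — Neogene; C — Cambrian; span 1740.81 million years

A: 1745 Ma lies in 1800–1600 Ma, so Statherian.
B: 4.19 Ma lies in 23.03–2.58 Ma, so Neogene.
C: 505 Ma lies in 538.8–485.4 Ma, so Cambrian.
Oldest = 1745 Ma, youngest = 4.19 Ma → span 1740.81 Myr.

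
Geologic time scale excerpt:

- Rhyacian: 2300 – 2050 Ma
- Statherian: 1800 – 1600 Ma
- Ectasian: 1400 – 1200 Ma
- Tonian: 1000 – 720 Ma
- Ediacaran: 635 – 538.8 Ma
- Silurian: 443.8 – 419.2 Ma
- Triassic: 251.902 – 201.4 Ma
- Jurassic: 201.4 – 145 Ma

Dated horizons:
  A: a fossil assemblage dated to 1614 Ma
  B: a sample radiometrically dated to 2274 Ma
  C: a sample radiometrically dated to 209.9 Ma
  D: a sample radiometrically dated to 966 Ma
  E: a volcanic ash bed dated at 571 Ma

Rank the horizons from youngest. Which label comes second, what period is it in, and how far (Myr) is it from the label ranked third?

Smaller Ma means younger, so youngest first: C 209.9 < E 571 < D 966 < A 1614 < B 2274.
Counting 2 along gives E (571 Ma); the excerpt puts that inside the Ediacaran, 635–538.8 Ma.
Next in line is D (966 Ma), and 966 − 571 = 395 Myr.

E, in the Ediacaran; 395 million years to D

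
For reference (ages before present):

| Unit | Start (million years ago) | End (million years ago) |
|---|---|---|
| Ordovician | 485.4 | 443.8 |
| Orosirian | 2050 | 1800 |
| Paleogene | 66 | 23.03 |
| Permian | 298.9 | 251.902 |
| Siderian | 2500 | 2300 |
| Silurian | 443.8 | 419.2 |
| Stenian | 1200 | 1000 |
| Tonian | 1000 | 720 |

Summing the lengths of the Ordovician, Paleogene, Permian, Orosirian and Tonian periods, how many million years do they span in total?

Each duration: Ordovician = 41.6; Paleogene = 42.97; Permian = 46.998; Orosirian = 250; Tonian = 280.
Sum: 41.6 + 42.97 + 46.998 + 250 + 280 = 661.568 Myr.

661.568 million years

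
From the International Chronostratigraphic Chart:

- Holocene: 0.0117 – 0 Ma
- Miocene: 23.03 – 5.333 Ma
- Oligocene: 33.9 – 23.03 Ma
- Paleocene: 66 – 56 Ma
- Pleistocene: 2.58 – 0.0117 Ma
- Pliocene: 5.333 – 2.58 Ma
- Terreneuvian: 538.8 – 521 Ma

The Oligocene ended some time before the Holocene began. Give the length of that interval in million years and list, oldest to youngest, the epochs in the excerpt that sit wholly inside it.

23.0183 million years; Miocene, Pliocene, Pleistocene

The Oligocene closes at 23.03 Ma and the Holocene opens at 0.0117 Ma, so the interval is 23.03 − 0.0117 = 23.0183 Myr.
An epoch fits inside if it starts at or after 23.03 Ma and ends at or before 0.0117 Ma; oldest first that gives Miocene, Pliocene, Pleistocene.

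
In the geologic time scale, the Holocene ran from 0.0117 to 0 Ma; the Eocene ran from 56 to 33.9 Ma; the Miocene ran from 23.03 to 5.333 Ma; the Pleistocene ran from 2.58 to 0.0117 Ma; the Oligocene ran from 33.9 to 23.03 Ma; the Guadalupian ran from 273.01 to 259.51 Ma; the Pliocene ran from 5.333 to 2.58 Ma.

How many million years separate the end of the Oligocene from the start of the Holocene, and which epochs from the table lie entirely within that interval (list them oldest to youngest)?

23.0183 million years; Miocene, Pliocene, Pleistocene

The Oligocene closes at 23.03 Ma and the Holocene opens at 0.0117 Ma, so the interval is 23.03 − 0.0117 = 23.0183 Myr.
An epoch fits inside if it starts at or after 23.03 Ma and ends at or before 0.0117 Ma; oldest first that gives Miocene, Pliocene, Pleistocene.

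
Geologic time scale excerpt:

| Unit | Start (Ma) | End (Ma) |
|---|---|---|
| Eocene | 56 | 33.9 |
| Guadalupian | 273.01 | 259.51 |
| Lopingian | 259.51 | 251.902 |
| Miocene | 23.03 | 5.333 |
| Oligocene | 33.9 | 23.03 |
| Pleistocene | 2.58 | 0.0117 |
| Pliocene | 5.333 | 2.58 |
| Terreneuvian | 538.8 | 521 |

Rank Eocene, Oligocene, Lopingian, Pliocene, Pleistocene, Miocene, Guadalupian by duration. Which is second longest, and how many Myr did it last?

Miocene, 17.697 million years

Durations: Eocene 22.1; Oligocene 10.87; Lopingian 7.608; Pliocene 2.753; Pleistocene 2.5683; Miocene 17.697; Guadalupian 13.5 Myr.
Sorted longest-first: Eocene (22.1), Miocene (17.697), Guadalupian (13.5), Oligocene (10.87), Lopingian (7.608), Pliocene (2.753), Pleistocene (2.5683).
The second longest is Miocene at 17.697 Myr.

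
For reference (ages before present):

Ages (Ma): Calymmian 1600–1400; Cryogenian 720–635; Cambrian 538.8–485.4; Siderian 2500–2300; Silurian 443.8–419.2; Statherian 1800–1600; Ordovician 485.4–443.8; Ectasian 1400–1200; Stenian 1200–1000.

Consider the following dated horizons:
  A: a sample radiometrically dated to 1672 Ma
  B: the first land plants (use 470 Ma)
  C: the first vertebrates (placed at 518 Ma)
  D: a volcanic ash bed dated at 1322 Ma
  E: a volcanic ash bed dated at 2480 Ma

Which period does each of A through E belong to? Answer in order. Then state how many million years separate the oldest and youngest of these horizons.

A — Statherian; B — Ordovician; C — Cambrian; D — Ectasian; E — Siderian; span 2010 million years

Match each age against the start–end ranges in the excerpt: A = 1672 Ma → Statherian (1800–1600); B = 470 Ma → Ordovician (485.4–443.8); C = 518 Ma → Cambrian (538.8–485.4); D = 1322 Ma → Ectasian (1400–1200); E = 2480 Ma → Siderian (2500–2300).
The largest age is 2480 Ma and the smallest is 470 Ma; their difference is 2010 Myr.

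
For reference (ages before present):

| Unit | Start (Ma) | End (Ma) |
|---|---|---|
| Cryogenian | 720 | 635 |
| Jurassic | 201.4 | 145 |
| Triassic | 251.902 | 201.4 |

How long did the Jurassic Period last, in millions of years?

56.4 million years

201.4 − 145 = 56.4 million years.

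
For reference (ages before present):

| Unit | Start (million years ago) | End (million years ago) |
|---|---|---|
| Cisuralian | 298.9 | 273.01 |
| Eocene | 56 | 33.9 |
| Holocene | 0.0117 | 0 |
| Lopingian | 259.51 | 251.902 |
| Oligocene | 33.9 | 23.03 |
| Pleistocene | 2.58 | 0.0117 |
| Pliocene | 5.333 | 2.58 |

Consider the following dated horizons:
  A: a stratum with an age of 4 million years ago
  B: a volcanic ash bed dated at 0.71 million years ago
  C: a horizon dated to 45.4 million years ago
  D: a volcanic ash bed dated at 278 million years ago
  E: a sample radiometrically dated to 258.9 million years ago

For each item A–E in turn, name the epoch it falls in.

A — Pliocene; B — Pleistocene; C — Eocene; D — Cisuralian; E — Lopingian

Match each age against the start–end ranges in the excerpt: A = 4 Ma → Pliocene (5.333–2.58); B = 0.71 Ma → Pleistocene (2.58–0.0117); C = 45.4 Ma → Eocene (56–33.9); D = 278 Ma → Cisuralian (298.9–273.01); E = 258.9 Ma → Lopingian (259.51–251.902).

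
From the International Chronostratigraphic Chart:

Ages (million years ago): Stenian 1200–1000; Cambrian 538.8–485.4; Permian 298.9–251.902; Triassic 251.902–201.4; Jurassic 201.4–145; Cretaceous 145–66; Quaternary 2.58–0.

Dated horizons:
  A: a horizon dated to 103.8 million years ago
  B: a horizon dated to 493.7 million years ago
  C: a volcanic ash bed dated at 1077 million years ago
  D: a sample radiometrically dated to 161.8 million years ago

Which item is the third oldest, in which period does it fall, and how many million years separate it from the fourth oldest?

D, in the Jurassic; 58 million years to A

Larger Ma means older, so oldest first: C 1077 > B 493.7 > D 161.8 > A 103.8.
Counting 3 along gives D (161.8 Ma); the excerpt puts that inside the Jurassic, 201.4–145 Ma.
Next in line is A (103.8 Ma), and 161.8 − 103.8 = 58 Myr.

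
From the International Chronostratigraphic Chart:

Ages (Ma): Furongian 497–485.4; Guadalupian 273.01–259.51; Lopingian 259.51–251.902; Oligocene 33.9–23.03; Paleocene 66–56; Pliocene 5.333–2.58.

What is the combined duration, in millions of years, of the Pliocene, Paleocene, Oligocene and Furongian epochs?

35.223 million years

Each duration: Pliocene = 2.753; Paleocene = 10; Oligocene = 10.87; Furongian = 11.6.
Sum: 2.753 + 10 + 10.87 + 11.6 = 35.223 Myr.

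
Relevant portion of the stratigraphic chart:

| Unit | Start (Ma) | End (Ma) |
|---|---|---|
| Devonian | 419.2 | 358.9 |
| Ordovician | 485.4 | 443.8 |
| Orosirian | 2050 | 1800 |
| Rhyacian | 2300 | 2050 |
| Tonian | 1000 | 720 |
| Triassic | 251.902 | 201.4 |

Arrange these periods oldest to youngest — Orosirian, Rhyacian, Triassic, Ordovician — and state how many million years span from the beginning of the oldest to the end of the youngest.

From the excerpt: Orosirian 2050–1800; Rhyacian 2300–2050; Triassic 251.902–201.4; Ordovician 485.4–443.8 (Ma).
Larger Ma is earlier, so the oldest is Rhyacian and the youngest is Triassic; oldest to youngest: Rhyacian, Orosirian, Ordovician, Triassic.
Oldest start 2300 minus youngest end 201.4 gives 2098.6 Myr overall.

Rhyacian, Orosirian, Ordovician, Triassic; total span 2098.6 Myr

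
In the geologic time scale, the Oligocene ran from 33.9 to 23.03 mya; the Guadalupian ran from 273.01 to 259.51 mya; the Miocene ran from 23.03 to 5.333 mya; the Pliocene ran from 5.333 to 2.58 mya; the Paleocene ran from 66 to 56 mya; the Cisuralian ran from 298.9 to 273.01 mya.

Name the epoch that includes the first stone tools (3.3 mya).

3.3 Ma lies between 5.333 and 2.58 Ma, so it falls in the Pliocene.

Pliocene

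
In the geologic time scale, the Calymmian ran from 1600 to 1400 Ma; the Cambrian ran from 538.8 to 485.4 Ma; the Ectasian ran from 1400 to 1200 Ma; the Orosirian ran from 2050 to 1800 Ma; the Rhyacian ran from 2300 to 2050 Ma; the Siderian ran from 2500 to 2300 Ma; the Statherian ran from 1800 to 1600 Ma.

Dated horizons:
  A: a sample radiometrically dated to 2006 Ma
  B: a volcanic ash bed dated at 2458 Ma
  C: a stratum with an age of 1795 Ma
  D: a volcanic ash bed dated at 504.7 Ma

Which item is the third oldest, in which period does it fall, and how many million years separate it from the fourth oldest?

Sorted oldest-first by Ma: B (2458), A (2006), C (1795), D (504.7).
The third oldest is C at 1795 Ma, which lies in 1800–1600 Ma: the Statherian.
The fourth oldest is D at 504.7 Ma; separation = |1795 − 504.7| = 1290.3 Myr.

C, in the Statherian; 1290.3 million years to D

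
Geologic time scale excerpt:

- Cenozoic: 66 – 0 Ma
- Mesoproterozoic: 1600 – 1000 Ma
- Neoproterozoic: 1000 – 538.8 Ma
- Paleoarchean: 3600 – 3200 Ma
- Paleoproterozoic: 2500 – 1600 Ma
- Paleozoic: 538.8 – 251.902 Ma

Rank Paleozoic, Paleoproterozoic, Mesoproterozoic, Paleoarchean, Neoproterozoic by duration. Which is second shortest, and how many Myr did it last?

Durations: Paleozoic 286.898; Paleoproterozoic 900; Mesoproterozoic 600; Paleoarchean 400; Neoproterozoic 461.2 Myr.
Sorted shortest-first: Paleozoic (286.898), Paleoarchean (400), Neoproterozoic (461.2), Mesoproterozoic (600), Paleoproterozoic (900).
The second shortest is Paleoarchean at 400 Myr.

Paleoarchean, 400 million years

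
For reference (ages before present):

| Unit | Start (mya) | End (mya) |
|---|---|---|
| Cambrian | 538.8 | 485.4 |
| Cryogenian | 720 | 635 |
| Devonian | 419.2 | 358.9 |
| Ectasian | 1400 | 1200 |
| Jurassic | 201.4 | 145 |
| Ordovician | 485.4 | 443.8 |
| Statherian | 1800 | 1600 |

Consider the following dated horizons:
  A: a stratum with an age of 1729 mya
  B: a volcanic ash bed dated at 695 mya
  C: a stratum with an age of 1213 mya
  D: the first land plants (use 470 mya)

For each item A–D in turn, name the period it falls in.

A — Statherian; B — Cryogenian; C — Ectasian; D — Ordovician

A: 1729 Ma lies in 1800–1600 Ma, so Statherian.
B: 695 Ma lies in 720–635 Ma, so Cryogenian.
C: 1213 Ma lies in 1400–1200 Ma, so Ectasian.
D: 470 Ma lies in 485.4–443.8 Ma, so Ordovician.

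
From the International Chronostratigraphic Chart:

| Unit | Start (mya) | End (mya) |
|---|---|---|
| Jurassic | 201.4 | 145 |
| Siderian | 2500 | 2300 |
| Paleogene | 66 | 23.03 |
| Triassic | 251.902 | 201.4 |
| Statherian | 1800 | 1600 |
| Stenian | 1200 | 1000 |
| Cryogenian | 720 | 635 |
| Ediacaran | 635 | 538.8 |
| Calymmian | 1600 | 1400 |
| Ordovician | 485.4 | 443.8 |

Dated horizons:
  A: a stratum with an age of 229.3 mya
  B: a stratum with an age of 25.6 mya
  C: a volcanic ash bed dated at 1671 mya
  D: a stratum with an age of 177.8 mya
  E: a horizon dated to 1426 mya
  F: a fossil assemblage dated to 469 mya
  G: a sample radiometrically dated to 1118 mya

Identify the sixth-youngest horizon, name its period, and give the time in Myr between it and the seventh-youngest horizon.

Smaller Ma means younger, so youngest first: B 25.6 < D 177.8 < A 229.3 < F 469 < G 1118 < E 1426 < C 1671.
Counting 6 along gives E (1426 Ma); the excerpt puts that inside the Calymmian, 1600–1400 Ma.
Next in line is C (1671 Ma), and 1671 − 1426 = 245 Myr.

E, in the Calymmian; 245 million years to C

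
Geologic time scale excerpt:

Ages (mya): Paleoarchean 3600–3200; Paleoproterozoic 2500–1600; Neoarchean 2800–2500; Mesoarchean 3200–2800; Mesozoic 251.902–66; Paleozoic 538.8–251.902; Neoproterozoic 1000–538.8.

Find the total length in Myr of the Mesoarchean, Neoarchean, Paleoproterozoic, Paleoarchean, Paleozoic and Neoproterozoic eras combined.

Duration is start − end for each: (3200 − 2800) + (2800 − 2500) + (2500 − 1600) + (3600 − 3200) + (538.8 − 251.902) + (1000 − 538.8).
That is 400 + 300 + 900 + 400 + 286.898 + 461.2, which totals 2748.098 million years.

2748.098 million years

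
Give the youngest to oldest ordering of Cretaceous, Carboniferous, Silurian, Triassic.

Cretaceous, Triassic, Carboniferous, Silurian

Era membership (oldest first within each) — Paleozoic: Silurian, Carboniferous; Mesozoic: Triassic, Cretaceous. Paleozoic precedes Mesozoic, which precedes Cenozoic. Concatenating the groups in that era order and then reversing gives youngest to oldest.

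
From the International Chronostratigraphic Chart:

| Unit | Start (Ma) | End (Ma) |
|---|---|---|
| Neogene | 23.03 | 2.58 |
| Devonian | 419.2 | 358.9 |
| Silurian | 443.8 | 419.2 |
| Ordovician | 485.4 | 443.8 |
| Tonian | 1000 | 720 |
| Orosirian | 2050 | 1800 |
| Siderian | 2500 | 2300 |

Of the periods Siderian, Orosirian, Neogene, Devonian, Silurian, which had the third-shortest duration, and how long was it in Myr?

Start − end for each: Siderian 2500 − 2300 = 200; Orosirian 2050 − 1800 = 250; Neogene 23.03 − 2.58 = 20.45; Devonian 419.2 − 358.9 = 60.3; Silurian 443.8 − 419.2 = 24.6.
Ranking these from shortest: Neogene < Silurian < Devonian < Siderian < Orosirian.
Position 3 in that ranking is Devonian, which lasted 60.3 Myr.

Devonian, 60.3 million years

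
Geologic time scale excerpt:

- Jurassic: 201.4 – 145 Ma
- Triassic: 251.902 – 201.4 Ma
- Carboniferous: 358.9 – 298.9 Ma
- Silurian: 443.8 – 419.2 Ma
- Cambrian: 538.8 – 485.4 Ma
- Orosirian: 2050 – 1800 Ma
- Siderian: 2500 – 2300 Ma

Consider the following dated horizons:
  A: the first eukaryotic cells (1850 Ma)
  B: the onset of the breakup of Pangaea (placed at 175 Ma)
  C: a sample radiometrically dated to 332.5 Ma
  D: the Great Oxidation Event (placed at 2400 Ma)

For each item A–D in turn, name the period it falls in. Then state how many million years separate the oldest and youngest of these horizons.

A: 1850 Ma lies in 2050–1800 Ma, so Orosirian.
B: 175 Ma lies in 201.4–145 Ma, so Jurassic.
C: 332.5 Ma lies in 358.9–298.9 Ma, so Carboniferous.
D: 2400 Ma lies in 2500–2300 Ma, so Siderian.
Oldest = 2400 Ma, youngest = 175 Ma → span 2225 Myr.

A — Orosirian; B — Jurassic; C — Carboniferous; D — Siderian; span 2225 million years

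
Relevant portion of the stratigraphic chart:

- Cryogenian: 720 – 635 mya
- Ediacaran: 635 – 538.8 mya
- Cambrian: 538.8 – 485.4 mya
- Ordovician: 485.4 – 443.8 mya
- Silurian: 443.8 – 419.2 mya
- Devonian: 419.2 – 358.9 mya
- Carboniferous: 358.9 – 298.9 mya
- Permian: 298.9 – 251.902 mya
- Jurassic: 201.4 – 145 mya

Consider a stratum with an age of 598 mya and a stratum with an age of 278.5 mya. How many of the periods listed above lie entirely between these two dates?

The older date is 598 Ma and the younger is 278.5 Ma.
Periods with start < 598 and end > 278.5 Ma: Cambrian (538.8–485.4), Ordovician (485.4–443.8), Silurian (443.8–419.2), Devonian (419.2–358.9), Carboniferous (358.9–298.9).
That is 5 complete periods.

5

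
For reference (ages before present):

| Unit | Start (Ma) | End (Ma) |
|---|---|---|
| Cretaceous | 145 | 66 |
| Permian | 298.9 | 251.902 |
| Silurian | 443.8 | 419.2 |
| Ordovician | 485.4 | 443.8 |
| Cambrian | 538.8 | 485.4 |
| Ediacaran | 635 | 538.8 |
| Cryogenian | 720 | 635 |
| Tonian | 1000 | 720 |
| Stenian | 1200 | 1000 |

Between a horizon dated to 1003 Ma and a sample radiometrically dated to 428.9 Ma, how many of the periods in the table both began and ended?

1003 Ma sits inside the Stenian (1200–1000) and 428.9 Ma inside the Silurian (443.8–419.2); neither of those is wholly between the two dates.
The listed periods lying completely between them are Tonian, Cryogenian, Ediacaran, Cambrian, Ordovician — 5 in all.

5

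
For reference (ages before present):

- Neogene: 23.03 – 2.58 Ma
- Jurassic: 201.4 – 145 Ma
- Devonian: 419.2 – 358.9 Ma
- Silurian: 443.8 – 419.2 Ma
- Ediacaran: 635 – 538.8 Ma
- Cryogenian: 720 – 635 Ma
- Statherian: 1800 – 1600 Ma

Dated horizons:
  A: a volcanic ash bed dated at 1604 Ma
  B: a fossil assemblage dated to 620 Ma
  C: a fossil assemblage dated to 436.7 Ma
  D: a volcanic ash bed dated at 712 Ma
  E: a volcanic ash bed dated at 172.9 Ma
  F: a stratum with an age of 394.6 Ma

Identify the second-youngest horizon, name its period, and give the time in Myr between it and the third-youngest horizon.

Smaller Ma means younger, so youngest first: E 172.9 < F 394.6 < C 436.7 < B 620 < D 712 < A 1604.
Counting 2 along gives F (394.6 Ma); the excerpt puts that inside the Devonian, 419.2–358.9 Ma.
Next in line is C (436.7 Ma), and 436.7 − 394.6 = 42.1 Myr.

F, in the Devonian; 42.1 million years to C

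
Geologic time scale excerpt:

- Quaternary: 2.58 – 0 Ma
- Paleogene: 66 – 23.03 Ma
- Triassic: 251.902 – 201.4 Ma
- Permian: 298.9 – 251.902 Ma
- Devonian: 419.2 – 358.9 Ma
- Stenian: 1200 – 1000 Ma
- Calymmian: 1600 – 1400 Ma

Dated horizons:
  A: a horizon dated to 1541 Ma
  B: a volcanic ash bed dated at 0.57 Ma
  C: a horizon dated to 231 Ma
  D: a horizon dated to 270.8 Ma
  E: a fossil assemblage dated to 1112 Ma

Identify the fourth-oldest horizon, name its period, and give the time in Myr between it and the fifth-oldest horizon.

Larger Ma means older, so oldest first: A 1541 > E 1112 > D 270.8 > C 231 > B 0.57.
Counting 4 along gives C (231 Ma); the excerpt puts that inside the Triassic, 251.902–201.4 Ma.
Next in line is B (0.57 Ma), and 231 − 0.57 = 230.43 Myr.

C, in the Triassic; 230.43 million years to B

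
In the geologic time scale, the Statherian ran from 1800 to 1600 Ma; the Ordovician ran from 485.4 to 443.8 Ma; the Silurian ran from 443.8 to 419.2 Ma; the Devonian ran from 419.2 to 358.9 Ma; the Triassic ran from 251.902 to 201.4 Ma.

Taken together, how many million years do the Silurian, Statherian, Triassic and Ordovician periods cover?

Duration is start − end for each: (443.8 − 419.2) + (1800 − 1600) + (251.902 − 201.4) + (485.4 − 443.8).
That is 24.6 + 200 + 50.502 + 41.6, which totals 316.702 million years.

316.702 million years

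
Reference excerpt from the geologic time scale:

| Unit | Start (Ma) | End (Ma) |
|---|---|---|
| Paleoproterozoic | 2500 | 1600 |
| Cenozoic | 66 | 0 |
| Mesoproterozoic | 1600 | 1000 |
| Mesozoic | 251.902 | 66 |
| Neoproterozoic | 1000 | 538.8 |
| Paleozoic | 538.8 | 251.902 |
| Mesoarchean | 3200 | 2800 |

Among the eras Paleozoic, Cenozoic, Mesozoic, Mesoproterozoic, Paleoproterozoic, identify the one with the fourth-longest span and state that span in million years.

Mesozoic, 185.902 million years

Durations: Paleozoic 286.898; Cenozoic 66; Mesozoic 185.902; Mesoproterozoic 600; Paleoproterozoic 900 Myr.
Sorted longest-first: Paleoproterozoic (900), Mesoproterozoic (600), Paleozoic (286.898), Mesozoic (185.902), Cenozoic (66).
The fourth longest is Mesozoic at 185.902 Myr.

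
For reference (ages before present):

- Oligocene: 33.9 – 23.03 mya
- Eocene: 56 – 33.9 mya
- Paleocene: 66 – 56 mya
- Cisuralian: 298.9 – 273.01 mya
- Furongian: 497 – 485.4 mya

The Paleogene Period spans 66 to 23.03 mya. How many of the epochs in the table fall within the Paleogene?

Epochs inside 66–23.03 Ma: Paleocene, Eocene, Oligocene — 3 in total.

3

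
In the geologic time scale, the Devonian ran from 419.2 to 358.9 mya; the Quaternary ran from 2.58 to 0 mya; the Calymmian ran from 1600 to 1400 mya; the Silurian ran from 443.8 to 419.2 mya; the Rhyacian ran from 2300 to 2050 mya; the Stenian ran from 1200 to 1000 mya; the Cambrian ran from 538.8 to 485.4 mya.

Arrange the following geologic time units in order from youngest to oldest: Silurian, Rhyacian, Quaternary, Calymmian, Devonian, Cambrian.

Quaternary, Devonian, Silurian, Cambrian, Calymmian, Rhyacian

Read off each span (Ma): Silurian 443.8–419.2; Rhyacian 2300–2050; Quaternary 2.58–0; Calymmian 1600–1400; Devonian 419.2–358.9; Cambrian 538.8–485.4.
Larger Ma is older, so oldest→youngest is Rhyacian, Calymmian, Cambrian, Silurian, Devonian, Quaternary; reverse it for youngest→oldest.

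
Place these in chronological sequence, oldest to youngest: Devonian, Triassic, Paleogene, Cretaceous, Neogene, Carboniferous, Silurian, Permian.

Silurian, Devonian, Carboniferous, Permian, Triassic, Cretaceous, Paleogene, Neogene

Era membership (oldest first within each) — Paleozoic: Silurian, Devonian, Carboniferous, Permian; Mesozoic: Triassic, Cretaceous; Cenozoic: Paleogene, Neogene. Paleozoic precedes Mesozoic, which precedes Cenozoic. Concatenating the groups in that era order gives oldest to youngest directly.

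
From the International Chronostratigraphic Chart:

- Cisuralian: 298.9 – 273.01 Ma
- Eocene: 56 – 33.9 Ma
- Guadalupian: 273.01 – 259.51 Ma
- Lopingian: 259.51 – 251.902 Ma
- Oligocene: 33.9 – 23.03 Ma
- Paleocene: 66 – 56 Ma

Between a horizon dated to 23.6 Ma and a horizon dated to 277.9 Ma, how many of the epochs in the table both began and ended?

The older date is 277.9 Ma and the younger is 23.6 Ma.
Epochs with start < 277.9 and end > 23.6 Ma: Guadalupian (273.01–259.51), Lopingian (259.51–251.902), Paleocene (66–56), Eocene (56–33.9).
That is 4 complete epochs.

4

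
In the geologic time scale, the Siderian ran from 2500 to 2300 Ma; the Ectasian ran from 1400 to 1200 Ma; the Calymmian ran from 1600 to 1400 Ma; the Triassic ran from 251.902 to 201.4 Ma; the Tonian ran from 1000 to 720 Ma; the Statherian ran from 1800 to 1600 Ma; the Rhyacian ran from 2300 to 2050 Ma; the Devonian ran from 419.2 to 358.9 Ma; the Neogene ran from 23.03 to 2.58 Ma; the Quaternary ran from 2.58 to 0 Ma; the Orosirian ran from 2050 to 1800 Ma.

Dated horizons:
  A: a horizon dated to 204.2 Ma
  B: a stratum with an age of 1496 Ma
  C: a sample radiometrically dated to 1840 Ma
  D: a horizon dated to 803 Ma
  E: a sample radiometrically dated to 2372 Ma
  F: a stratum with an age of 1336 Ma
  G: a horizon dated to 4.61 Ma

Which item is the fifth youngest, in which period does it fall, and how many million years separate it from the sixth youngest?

B, in the Calymmian; 344 million years to C

Sorted youngest-first by Ma: G (4.61), A (204.2), D (803), F (1336), B (1496), C (1840), E (2372).
The fifth youngest is B at 1496 Ma, which lies in 1600–1400 Ma: the Calymmian.
The sixth youngest is C at 1840 Ma; separation = |1496 − 1840| = 344 Myr.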